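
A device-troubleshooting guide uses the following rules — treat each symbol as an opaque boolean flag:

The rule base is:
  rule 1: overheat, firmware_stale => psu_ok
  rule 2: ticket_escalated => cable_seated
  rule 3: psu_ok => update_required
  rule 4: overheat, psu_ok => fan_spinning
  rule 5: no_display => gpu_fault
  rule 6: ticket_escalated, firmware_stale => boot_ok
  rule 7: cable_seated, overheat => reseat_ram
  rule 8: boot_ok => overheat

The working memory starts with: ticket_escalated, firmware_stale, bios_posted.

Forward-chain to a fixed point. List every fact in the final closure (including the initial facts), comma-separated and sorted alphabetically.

bios_posted, boot_ok, cable_seated, fan_spinning, firmware_stale, overheat, psu_ok, reseat_ram, ticket_escalated, update_required

Round 1: rule 2 [ticket_escalated => cable_seated]; rule 6 [ticket_escalated, firmware_stale => boot_ok]. Adds cable_seated, boot_ok.
Round 2: rule 8 [boot_ok => overheat]. Adds overheat.
Round 3: rule 1 [overheat, firmware_stale => psu_ok]; rule 7 [cable_seated, overheat => reseat_ram]. Adds psu_ok, reseat_ram.
Round 4: rule 3 [psu_ok => update_required]; rule 4 [overheat, psu_ok => fan_spinning]. Adds update_required, fan_spinning.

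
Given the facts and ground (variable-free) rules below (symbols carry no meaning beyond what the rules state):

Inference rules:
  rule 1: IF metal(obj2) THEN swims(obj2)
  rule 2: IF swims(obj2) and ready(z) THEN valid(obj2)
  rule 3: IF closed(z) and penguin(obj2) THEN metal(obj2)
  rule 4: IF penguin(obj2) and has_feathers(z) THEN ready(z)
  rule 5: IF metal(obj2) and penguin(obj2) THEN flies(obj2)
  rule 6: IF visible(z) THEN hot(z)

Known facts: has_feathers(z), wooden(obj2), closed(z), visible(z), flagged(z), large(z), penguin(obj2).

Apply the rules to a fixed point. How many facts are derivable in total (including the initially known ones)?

13

Round 1 — rule 3, rule 4, rule 6, derive metal(obj2), ready(z), hot(z).
Round 2 — rule 1, rule 5, derive swims(obj2), flies(obj2).
Round 3 — rule 2, derive valid(obj2).
Closure: {closed(z), flagged(z), flies(obj2), has_feathers(z), hot(z), large(z), metal(obj2), penguin(obj2), ready(z), swims(obj2), valid(obj2), visible(z), wooden(obj2)} — 13 facts.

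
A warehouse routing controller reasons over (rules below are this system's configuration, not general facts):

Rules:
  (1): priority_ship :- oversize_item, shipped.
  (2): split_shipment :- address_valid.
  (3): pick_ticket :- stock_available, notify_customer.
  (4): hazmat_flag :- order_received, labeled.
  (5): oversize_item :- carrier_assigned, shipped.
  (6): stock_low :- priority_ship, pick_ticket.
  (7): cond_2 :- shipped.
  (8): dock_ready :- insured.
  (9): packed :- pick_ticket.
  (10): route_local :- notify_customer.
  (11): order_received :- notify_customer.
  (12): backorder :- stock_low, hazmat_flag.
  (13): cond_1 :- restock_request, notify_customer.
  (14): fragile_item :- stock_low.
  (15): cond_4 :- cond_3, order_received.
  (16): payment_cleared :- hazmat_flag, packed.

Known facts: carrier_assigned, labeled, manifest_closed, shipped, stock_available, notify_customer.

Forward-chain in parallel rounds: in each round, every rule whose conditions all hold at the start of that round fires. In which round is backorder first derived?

Round 1 fires (3), (5), (7), (10), (11), giving pick_ticket, oversize_item, cond_2, route_local, order_received.
Round 2 fires (1), (4), (9), giving priority_ship, hazmat_flag, packed.
Round 3 fires (6), (16), giving stock_low, payment_cleared.
Round 4 fires (12), (14), giving backorder, fragile_item.
backorder first appears in round 4.

4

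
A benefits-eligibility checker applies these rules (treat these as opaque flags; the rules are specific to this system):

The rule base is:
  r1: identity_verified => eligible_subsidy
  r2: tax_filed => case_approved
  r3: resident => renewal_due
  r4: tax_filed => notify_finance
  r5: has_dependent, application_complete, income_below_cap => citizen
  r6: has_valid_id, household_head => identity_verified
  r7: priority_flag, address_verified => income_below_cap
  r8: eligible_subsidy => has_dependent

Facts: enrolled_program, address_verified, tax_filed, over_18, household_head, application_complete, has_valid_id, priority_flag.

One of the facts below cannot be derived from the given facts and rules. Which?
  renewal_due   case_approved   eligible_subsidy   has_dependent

renewal_due

Round 1 — r2, r4, r6, r7, derive case_approved, notify_finance, identity_verified, income_below_cap.
Round 2 — r1, derive eligible_subsidy.
Round 3 — r8, derive has_dependent.
Round 4 — r5, derive citizen.
Derived: eligible_subsidy (round 2), has_dependent (round 3), case_approved (round 1). renewal_due never appears in any round.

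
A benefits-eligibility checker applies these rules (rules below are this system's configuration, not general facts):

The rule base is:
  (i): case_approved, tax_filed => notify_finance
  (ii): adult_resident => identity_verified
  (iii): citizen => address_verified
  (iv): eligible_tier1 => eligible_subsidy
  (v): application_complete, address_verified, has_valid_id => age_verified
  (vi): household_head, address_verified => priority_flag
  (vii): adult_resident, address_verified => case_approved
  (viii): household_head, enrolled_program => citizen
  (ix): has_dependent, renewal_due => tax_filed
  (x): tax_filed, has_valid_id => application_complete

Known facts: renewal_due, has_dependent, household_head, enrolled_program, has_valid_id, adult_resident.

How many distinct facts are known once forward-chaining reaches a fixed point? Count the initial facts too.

Round 1 fires (ii), (viii), (ix), giving identity_verified, citizen, tax_filed.
Round 2 fires (iii), (x), giving address_verified, application_complete.
Round 3 fires (v), (vi), (vii), giving age_verified, priority_flag, case_approved.
Round 4 fires (i), giving notify_finance.
Closure: {address_verified, adult_resident, age_verified, application_complete, case_approved, citizen, enrolled_program, has_dependent, has_valid_id, household_head, identity_verified, notify_finance, priority_flag, renewal_due, tax_filed} — 15 facts.

15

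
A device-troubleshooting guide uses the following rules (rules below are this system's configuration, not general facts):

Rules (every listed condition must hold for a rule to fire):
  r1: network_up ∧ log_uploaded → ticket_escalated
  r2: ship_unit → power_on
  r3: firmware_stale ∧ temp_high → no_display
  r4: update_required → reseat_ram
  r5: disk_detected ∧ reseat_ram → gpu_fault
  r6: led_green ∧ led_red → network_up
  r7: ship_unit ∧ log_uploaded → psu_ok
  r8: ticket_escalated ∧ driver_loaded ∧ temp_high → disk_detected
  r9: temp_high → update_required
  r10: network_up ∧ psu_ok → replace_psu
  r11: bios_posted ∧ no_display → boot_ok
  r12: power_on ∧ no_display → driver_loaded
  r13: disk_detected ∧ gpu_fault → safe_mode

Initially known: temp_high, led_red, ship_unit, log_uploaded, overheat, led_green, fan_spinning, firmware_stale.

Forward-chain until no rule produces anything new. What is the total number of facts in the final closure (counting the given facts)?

Round 1: r2 [ship_unit → power_on]; r3 [firmware_stale ∧ temp_high → no_display]; r6 [led_green ∧ led_red → network_up]; r7 [ship_unit ∧ log_uploaded → psu_ok]; r9 [temp_high → update_required]. New: power_on, no_display, network_up, psu_ok, update_required.
Round 2: r1 [network_up ∧ log_uploaded → ticket_escalated]; r4 [update_required → reseat_ram]; r10 [network_up ∧ psu_ok → replace_psu]; r12 [power_on ∧ no_display → driver_loaded]. New: ticket_escalated, reseat_ram, replace_psu, driver_loaded.
Round 3: r8 [ticket_escalated ∧ driver_loaded ∧ temp_high → disk_detected]. New: disk_detected.
Round 4: r5 [disk_detected ∧ reseat_ram → gpu_fault]. New: gpu_fault.
Round 5: r13 [disk_detected ∧ gpu_fault → safe_mode]. New: safe_mode.
Closure: {disk_detected, driver_loaded, fan_spinning, firmware_stale, gpu_fault, led_green, led_red, log_uploaded, network_up, no_display, overheat, power_on, psu_ok, replace_psu, reseat_ram, safe_mode, ship_unit, temp_high, ticket_escalated, update_required} — 20 facts.

20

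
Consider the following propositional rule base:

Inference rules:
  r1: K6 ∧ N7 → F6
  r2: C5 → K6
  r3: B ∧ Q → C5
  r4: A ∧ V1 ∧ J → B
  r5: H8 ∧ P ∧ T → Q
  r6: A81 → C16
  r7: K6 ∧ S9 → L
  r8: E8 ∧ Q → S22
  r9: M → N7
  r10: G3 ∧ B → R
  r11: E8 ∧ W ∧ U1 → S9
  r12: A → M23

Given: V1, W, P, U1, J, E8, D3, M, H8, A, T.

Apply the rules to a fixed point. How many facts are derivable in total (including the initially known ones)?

Round 1: r4 [A ∧ V1 ∧ J → B]; r5 [H8 ∧ P ∧ T → Q]; r9 [M → N7]; r11 [E8 ∧ W ∧ U1 → S9]; r12 [A → M23]. Adds B, Q, N7, S9, M23.
Round 2: r3 [B ∧ Q → C5]; r8 [E8 ∧ Q → S22]. Adds C5, S22.
Round 3: r2 [C5 → K6]. Adds K6.
Round 4: r1 [K6 ∧ N7 → F6]; r7 [K6 ∧ S9 → L]. Adds F6, L.
Closure: {A, B, C5, D3, E8, F6, H8, J, K6, L, M, M23, N7, P, Q, S22, S9, T, U1, V1, W} — 21 facts.

21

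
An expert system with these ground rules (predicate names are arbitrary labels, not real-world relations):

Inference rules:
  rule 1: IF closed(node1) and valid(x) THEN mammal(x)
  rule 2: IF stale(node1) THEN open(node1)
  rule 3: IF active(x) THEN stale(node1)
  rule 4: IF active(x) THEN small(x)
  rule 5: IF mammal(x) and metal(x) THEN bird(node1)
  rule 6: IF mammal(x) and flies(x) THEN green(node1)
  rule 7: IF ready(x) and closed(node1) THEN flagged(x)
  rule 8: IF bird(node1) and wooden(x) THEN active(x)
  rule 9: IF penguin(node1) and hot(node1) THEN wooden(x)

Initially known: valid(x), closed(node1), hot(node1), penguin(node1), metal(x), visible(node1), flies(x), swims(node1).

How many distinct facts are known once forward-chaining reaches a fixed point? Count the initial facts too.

16

Round 1 — rule 1, rule 9, derive mammal(x), wooden(x).
Round 2 — rule 5, rule 6, derive bird(node1), green(node1).
Round 3 — rule 8, derive active(x).
Round 4 — rule 3, rule 4, derive stale(node1), small(x).
Round 5 — rule 2, derive open(node1).
Closure: {active(x), bird(node1), closed(node1), flies(x), green(node1), hot(node1), mammal(x), metal(x), open(node1), penguin(node1), small(x), stale(node1), swims(node1), valid(x), visible(node1), wooden(x)} — 16 facts.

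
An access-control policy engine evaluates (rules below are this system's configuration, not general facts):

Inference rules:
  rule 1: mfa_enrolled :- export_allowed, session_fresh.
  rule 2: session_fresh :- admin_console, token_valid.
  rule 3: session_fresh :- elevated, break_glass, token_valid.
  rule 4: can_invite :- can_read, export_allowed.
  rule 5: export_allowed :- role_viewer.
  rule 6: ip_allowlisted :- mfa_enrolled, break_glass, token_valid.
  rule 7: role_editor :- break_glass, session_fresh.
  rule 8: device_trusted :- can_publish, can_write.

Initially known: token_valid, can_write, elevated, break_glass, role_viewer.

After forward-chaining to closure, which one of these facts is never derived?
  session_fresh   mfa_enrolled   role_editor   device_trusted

[1] rule 3 [session_fresh :- elevated, break_glass, token_valid.]; rule 5 [export_allowed :- role_viewer.]. ⇒ new: session_fresh, export_allowed.
[2] rule 1 [mfa_enrolled :- export_allowed, session_fresh.]; rule 7 [role_editor :- break_glass, session_fresh.]. ⇒ new: mfa_enrolled, role_editor.
[3] rule 6 [ip_allowlisted :- mfa_enrolled, break_glass, token_valid.]. ⇒ new: ip_allowlisted.
Derived: session_fresh (round 1), role_editor (round 2), mfa_enrolled (round 2). device_trusted never appears in any round.

device_trusted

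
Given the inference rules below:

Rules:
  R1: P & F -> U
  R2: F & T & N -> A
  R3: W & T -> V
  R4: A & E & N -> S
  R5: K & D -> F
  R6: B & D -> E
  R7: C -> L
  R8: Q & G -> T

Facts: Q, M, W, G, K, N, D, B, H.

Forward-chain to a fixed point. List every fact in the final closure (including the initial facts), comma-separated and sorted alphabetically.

Round 1 fires R5, R6, R8, giving F, E, T.
Round 2 fires R2, R3, giving A, V.
Round 3 fires R4, giving S.

A, B, D, E, F, G, H, K, M, N, Q, S, T, V, W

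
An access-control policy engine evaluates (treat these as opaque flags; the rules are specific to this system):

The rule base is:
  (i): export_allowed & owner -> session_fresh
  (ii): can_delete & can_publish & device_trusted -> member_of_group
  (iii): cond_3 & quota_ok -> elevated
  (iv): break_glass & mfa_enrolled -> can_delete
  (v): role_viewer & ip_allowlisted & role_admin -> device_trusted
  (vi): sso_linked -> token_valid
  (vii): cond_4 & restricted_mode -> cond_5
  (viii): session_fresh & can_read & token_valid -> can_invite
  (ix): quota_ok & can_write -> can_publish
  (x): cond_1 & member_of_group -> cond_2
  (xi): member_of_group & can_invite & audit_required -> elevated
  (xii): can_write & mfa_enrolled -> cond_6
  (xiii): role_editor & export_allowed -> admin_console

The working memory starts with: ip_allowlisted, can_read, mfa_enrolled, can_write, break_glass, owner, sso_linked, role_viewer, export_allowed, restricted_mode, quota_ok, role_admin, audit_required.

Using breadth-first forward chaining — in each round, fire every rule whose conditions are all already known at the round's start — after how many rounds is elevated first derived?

3

Round 1: (i) [export_allowed & owner -> session_fresh]; (iv) [break_glass & mfa_enrolled -> can_delete]; (v) [role_viewer & ip_allowlisted & role_admin -> device_trusted]; (vi) [sso_linked -> token_valid]; (ix) [quota_ok & can_write -> can_publish]; (xii) [can_write & mfa_enrolled -> cond_6]. New: session_fresh, can_delete, device_trusted, token_valid, can_publish, cond_6.
Round 2: (ii) [can_delete & can_publish & device_trusted -> member_of_group]; (viii) [session_fresh & can_read & token_valid -> can_invite]. New: member_of_group, can_invite.
Round 3: (xi) [member_of_group & can_invite & audit_required -> elevated]. New: elevated.
elevated first appears in round 3.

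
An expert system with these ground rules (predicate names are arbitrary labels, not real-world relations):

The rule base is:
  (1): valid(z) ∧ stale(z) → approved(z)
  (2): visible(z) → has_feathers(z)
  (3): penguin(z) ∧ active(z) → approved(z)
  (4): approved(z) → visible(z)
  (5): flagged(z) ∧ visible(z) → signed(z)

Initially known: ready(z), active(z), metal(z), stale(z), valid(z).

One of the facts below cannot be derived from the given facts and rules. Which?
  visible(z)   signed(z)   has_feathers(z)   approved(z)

signed(z)

Round 1 — (1), derive approved(z).
Round 2 — (4), derive visible(z).
Round 3 — (2), derive has_feathers(z).
Derived: has_feathers(z) (round 3), approved(z) (round 1), visible(z) (round 2). signed(z) never appears in any round.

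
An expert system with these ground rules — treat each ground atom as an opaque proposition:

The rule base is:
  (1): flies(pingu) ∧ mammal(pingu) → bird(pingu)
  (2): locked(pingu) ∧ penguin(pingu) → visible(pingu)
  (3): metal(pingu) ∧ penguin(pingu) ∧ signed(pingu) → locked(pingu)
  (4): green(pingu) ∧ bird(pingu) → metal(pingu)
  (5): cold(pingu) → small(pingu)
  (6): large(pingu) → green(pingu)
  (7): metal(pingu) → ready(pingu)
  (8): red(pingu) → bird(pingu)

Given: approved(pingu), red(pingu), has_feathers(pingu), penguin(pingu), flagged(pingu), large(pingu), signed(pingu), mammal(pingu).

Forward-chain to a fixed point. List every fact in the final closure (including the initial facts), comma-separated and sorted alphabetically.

Round 1: (6) [large(pingu) → green(pingu)]; (8) [red(pingu) → bird(pingu)]. New: green(pingu), bird(pingu).
Round 2: (4) [green(pingu) ∧ bird(pingu) → metal(pingu)]. New: metal(pingu).
Round 3: (3) [metal(pingu) ∧ penguin(pingu) ∧ signed(pingu) → locked(pingu)]; (7) [metal(pingu) → ready(pingu)]. New: locked(pingu), ready(pingu).
Round 4: (2) [locked(pingu) ∧ penguin(pingu) → visible(pingu)]. New: visible(pingu).

approved(pingu), bird(pingu), flagged(pingu), green(pingu), has_feathers(pingu), large(pingu), locked(pingu), mammal(pingu), metal(pingu), penguin(pingu), ready(pingu), red(pingu), signed(pingu), visible(pingu)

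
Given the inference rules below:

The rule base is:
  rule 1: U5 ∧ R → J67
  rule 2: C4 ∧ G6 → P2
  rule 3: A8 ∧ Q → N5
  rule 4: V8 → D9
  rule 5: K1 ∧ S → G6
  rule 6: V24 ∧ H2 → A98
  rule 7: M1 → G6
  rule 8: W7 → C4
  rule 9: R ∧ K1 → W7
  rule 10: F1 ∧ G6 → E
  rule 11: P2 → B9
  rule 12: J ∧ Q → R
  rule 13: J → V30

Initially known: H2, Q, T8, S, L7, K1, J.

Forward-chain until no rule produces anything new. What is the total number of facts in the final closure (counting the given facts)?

14

[1] rule 5 [K1 ∧ S → G6]; rule 12 [J ∧ Q → R]; rule 13 [J → V30]. ⇒ new: G6, R, V30.
[2] rule 9 [R ∧ K1 → W7]. ⇒ new: W7.
[3] rule 8 [W7 → C4]. ⇒ new: C4.
[4] rule 2 [C4 ∧ G6 → P2]. ⇒ new: P2.
[5] rule 11 [P2 → B9]. ⇒ new: B9.
Closure: {B9, C4, G6, H2, J, K1, L7, P2, Q, R, S, T8, V30, W7} — 14 facts.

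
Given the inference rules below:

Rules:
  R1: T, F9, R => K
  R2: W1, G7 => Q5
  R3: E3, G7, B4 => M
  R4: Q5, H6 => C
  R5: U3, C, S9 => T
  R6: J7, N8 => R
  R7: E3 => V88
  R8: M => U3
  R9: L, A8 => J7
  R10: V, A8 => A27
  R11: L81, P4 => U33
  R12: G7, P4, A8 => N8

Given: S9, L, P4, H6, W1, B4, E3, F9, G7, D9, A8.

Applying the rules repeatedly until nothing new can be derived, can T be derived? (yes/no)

Round 1 fires R2, R3, R7, R9, R12, giving Q5, M, V88, J7, N8.
Round 2 fires R4, R6, R8, giving C, R, U3.
Round 3 fires R5, giving T.
Round 4 fires R1, giving K.
T appears in round 3, so it is derivable.

yes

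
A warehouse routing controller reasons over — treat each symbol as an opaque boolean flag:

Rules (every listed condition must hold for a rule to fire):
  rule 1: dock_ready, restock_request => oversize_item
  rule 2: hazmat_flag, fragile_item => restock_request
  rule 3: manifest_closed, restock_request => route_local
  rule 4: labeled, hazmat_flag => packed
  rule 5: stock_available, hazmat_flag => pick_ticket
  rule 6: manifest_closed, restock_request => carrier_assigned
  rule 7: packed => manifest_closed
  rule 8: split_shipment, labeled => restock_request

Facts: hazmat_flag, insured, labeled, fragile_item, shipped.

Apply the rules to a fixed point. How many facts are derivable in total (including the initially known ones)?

10

Round 1 fires rule 2, rule 4, giving restock_request, packed.
Round 2 fires rule 7, giving manifest_closed.
Round 3 fires rule 3, rule 6, giving route_local, carrier_assigned.
Closure: {carrier_assigned, fragile_item, hazmat_flag, insured, labeled, manifest_closed, packed, restock_request, route_local, shipped} — 10 facts.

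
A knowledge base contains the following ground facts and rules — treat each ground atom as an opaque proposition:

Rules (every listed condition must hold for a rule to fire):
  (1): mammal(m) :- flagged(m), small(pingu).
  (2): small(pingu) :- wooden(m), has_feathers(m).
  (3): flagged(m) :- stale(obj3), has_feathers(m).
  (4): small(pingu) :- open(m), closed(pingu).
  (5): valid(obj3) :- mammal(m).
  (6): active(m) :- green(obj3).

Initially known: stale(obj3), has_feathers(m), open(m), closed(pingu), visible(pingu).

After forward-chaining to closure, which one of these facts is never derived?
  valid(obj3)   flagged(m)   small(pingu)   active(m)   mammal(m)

Round 1 fires (3), (4), giving flagged(m), small(pingu).
Round 2 fires (1), giving mammal(m).
Round 3 fires (5), giving valid(obj3).
Derived: small(pingu) (round 1), mammal(m) (round 2), flagged(m) (round 1), valid(obj3) (round 3). active(m) never appears in any round.

active(m)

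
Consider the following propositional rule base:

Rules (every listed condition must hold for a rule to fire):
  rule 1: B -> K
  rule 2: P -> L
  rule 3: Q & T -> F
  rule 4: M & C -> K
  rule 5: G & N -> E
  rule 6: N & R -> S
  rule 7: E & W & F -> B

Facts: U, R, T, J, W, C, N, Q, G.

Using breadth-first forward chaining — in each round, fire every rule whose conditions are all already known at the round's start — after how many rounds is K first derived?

3

[1] rule 3 [Q & T -> F]; rule 5 [G & N -> E]; rule 6 [N & R -> S]. ⇒ new: F, E, S.
[2] rule 7 [E & W & F -> B]. ⇒ new: B.
[3] rule 1 [B -> K]. ⇒ new: K.
K first appears in round 3.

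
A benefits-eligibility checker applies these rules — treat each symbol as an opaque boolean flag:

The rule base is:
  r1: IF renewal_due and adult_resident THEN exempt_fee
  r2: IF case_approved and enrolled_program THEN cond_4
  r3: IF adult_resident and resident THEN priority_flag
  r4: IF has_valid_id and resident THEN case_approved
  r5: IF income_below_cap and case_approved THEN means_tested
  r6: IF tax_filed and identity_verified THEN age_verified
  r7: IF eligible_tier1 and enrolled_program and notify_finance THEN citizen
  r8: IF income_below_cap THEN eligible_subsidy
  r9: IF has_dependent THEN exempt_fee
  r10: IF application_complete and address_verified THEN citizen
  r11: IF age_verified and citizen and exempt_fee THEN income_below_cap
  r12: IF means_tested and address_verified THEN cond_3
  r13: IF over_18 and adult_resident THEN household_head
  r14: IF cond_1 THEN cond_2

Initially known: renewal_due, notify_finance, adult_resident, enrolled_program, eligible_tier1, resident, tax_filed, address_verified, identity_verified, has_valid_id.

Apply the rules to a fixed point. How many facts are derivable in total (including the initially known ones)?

Round 1: r1 [IF renewal_due and adult_resident THEN exempt_fee]; r3 [IF adult_resident and resident THEN priority_flag]; r4 [IF has_valid_id and resident THEN case_approved]; r6 [IF tax_filed and identity_verified THEN age_verified]; r7 [IF eligible_tier1 and enrolled_program and notify_finance THEN citizen]. Adds exempt_fee, priority_flag, case_approved, age_verified, citizen.
Round 2: r2 [IF case_approved and enrolled_program THEN cond_4]; r11 [IF age_verified and citizen and exempt_fee THEN income_below_cap]. Adds cond_4, income_below_cap.
Round 3: r5 [IF income_below_cap and case_approved THEN means_tested]; r8 [IF income_below_cap THEN eligible_subsidy]. Adds means_tested, eligible_subsidy.
Round 4: r12 [IF means_tested and address_verified THEN cond_3]. Adds cond_3.
Closure: {address_verified, adult_resident, age_verified, case_approved, citizen, cond_3, cond_4, eligible_subsidy, eligible_tier1, enrolled_program, exempt_fee, has_valid_id, identity_verified, income_below_cap, means_tested, notify_finance, priority_flag, renewal_due, resident, tax_filed} — 20 facts.

20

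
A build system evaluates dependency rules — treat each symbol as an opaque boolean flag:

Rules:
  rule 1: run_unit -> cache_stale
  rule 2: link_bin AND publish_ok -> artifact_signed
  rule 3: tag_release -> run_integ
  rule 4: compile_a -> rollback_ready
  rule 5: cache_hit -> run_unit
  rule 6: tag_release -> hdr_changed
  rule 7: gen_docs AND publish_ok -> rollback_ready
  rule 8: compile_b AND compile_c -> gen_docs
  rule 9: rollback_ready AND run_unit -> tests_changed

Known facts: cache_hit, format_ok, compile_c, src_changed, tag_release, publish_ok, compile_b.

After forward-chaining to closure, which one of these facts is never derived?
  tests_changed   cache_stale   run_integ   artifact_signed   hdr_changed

artifact_signed

Round 1 — rule 3, rule 5, rule 6, rule 8, derive run_integ, run_unit, hdr_changed, gen_docs.
Round 2 — rule 1, rule 7, derive cache_stale, rollback_ready.
Round 3 — rule 9, derive tests_changed.
Derived: tests_changed (round 3), hdr_changed (round 1), run_integ (round 1), cache_stale (round 2). artifact_signed never appears in any round.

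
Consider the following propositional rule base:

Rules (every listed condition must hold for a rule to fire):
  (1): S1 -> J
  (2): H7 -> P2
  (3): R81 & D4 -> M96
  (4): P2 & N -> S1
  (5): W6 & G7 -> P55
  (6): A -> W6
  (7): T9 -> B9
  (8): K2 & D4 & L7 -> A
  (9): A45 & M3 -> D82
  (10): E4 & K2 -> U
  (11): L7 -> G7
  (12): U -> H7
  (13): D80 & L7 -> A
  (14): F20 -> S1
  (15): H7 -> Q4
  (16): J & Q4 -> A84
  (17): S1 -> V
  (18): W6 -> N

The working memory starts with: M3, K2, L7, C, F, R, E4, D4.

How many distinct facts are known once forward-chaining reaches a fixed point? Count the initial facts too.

21

[1] (8) [K2 & D4 & L7 -> A]; (10) [E4 & K2 -> U]; (11) [L7 -> G7]. ⇒ new: A, U, G7.
[2] (6) [A -> W6]; (12) [U -> H7]. ⇒ new: W6, H7.
[3] (2) [H7 -> P2]; (5) [W6 & G7 -> P55]; (15) [H7 -> Q4]; (18) [W6 -> N]. ⇒ new: P2, P55, Q4, N.
[4] (4) [P2 & N -> S1]. ⇒ new: S1.
[5] (1) [S1 -> J]; (17) [S1 -> V]. ⇒ new: J, V.
[6] (16) [J & Q4 -> A84]. ⇒ new: A84.
Closure: {A, A84, C, D4, E4, F, G7, H7, J, K2, L7, M3, N, P2, P55, Q4, R, S1, U, V, W6} — 21 facts.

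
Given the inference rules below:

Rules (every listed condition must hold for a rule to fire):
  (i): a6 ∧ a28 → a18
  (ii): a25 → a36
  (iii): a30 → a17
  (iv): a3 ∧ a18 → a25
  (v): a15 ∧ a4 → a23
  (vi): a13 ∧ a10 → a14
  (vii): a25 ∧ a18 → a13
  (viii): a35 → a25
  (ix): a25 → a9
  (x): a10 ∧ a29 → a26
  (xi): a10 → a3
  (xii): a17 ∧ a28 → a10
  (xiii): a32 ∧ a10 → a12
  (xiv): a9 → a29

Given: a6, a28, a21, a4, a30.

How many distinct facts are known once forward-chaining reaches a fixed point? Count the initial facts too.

Round 1 — (i), (iii), derive a18, a17.
Round 2 — (xii), derive a10.
Round 3 — (xi), derive a3.
Round 4 — (iv), derive a25.
Round 5 — (ii), (vii), (ix), derive a36, a13, a9.
Round 6 — (vi), (xiv), derive a14, a29.
Round 7 — (x), derive a26.
Closure: {a10, a13, a14, a17, a18, a21, a25, a26, a28, a29, a3, a30, a36, a4, a6, a9} — 16 facts.

16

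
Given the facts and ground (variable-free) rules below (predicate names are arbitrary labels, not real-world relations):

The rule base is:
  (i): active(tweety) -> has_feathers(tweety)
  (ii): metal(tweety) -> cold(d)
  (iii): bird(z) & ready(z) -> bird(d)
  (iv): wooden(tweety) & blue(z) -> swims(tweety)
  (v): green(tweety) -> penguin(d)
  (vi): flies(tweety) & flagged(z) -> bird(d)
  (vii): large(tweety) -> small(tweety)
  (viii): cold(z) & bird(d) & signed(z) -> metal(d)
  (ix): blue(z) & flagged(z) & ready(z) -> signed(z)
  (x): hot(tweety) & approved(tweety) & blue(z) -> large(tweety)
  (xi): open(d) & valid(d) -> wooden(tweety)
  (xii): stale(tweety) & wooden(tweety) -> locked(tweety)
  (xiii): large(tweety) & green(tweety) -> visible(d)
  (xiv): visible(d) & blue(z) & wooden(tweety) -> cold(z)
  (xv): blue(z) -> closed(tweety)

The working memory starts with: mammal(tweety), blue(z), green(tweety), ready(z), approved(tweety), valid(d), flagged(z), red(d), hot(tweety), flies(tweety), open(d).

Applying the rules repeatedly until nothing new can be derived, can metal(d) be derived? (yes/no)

[1] (v) [green(tweety) -> penguin(d)]; (vi) [flies(tweety) & flagged(z) -> bird(d)]; (ix) [blue(z) & flagged(z) & ready(z) -> signed(z)]; (x) [hot(tweety) & approved(tweety) & blue(z) -> large(tweety)]; (xi) [open(d) & valid(d) -> wooden(tweety)]; (xv) [blue(z) -> closed(tweety)]. ⇒ new: penguin(d), bird(d), signed(z), large(tweety), wooden(tweety), closed(tweety).
[2] (iv) [wooden(tweety) & blue(z) -> swims(tweety)]; (vii) [large(tweety) -> small(tweety)]; (xiii) [large(tweety) & green(tweety) -> visible(d)]. ⇒ new: swims(tweety), small(tweety), visible(d).
[3] (xiv) [visible(d) & blue(z) & wooden(tweety) -> cold(z)]. ⇒ new: cold(z).
[4] (viii) [cold(z) & bird(d) & signed(z) -> metal(d)]. ⇒ new: metal(d).
metal(d) appears in round 4, so it is derivable.

yes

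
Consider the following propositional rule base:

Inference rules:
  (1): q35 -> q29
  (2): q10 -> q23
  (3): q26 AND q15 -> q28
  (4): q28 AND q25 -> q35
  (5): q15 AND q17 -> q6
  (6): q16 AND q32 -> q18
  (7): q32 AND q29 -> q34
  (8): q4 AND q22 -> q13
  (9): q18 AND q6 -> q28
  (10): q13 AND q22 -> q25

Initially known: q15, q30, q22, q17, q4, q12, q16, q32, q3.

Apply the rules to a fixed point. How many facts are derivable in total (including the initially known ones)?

17

Round 1: (5) [q15 AND q17 -> q6]; (6) [q16 AND q32 -> q18]; (8) [q4 AND q22 -> q13]. New: q6, q18, q13.
Round 2: (9) [q18 AND q6 -> q28]; (10) [q13 AND q22 -> q25]. New: q28, q25.
Round 3: (4) [q28 AND q25 -> q35]. New: q35.
Round 4: (1) [q35 -> q29]. New: q29.
Round 5: (7) [q32 AND q29 -> q34]. New: q34.
Closure: {q12, q13, q15, q16, q17, q18, q22, q25, q28, q29, q3, q30, q32, q34, q35, q4, q6} — 17 facts.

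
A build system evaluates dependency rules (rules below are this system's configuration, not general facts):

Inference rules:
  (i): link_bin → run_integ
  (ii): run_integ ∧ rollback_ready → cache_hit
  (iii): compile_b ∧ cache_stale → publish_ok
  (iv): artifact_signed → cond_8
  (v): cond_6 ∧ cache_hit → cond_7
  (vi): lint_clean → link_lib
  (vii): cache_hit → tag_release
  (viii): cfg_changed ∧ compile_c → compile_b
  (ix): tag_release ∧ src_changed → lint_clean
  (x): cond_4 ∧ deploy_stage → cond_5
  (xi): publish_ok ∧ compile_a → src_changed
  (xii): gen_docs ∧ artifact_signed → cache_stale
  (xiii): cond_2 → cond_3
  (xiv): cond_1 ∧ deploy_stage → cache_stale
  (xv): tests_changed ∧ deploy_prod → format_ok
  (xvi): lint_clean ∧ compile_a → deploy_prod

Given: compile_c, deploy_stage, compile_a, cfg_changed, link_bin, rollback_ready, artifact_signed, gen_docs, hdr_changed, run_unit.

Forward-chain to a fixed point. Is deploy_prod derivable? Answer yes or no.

yes

Round 1: (i) [link_bin → run_integ]; (iv) [artifact_signed → cond_8]; (viii) [cfg_changed ∧ compile_c → compile_b]; (xii) [gen_docs ∧ artifact_signed → cache_stale]. Adds run_integ, cond_8, compile_b, cache_stale.
Round 2: (ii) [run_integ ∧ rollback_ready → cache_hit]; (iii) [compile_b ∧ cache_stale → publish_ok]. Adds cache_hit, publish_ok.
Round 3: (vii) [cache_hit → tag_release]; (xi) [publish_ok ∧ compile_a → src_changed]. Adds tag_release, src_changed.
Round 4: (ix) [tag_release ∧ src_changed → lint_clean]. Adds lint_clean.
Round 5: (vi) [lint_clean → link_lib]; (xvi) [lint_clean ∧ compile_a → deploy_prod]. Adds link_lib, deploy_prod.
deploy_prod appears in round 5, so it is derivable.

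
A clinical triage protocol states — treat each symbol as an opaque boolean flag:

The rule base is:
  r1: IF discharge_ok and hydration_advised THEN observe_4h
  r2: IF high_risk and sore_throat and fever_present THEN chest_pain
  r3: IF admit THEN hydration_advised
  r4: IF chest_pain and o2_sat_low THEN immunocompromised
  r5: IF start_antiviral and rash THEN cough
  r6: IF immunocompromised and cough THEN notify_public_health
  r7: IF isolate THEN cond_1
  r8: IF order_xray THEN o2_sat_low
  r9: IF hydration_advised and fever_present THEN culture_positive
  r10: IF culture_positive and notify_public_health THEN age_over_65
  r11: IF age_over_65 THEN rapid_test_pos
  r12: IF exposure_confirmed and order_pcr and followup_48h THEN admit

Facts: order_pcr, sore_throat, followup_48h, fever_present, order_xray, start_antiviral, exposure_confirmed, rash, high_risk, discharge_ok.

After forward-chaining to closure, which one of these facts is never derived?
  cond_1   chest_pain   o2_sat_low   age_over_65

[1] r2 [IF high_risk and sore_throat and fever_present THEN chest_pain]; r5 [IF start_antiviral and rash THEN cough]; r8 [IF order_xray THEN o2_sat_low]; r12 [IF exposure_confirmed and order_pcr and followup_48h THEN admit]. ⇒ new: chest_pain, cough, o2_sat_low, admit.
[2] r3 [IF admit THEN hydration_advised]; r4 [IF chest_pain and o2_sat_low THEN immunocompromised]. ⇒ new: hydration_advised, immunocompromised.
[3] r1 [IF discharge_ok and hydration_advised THEN observe_4h]; r6 [IF immunocompromised and cough THEN notify_public_health]; r9 [IF hydration_advised and fever_present THEN culture_positive]. ⇒ new: observe_4h, notify_public_health, culture_positive.
[4] r10 [IF culture_positive and notify_public_health THEN age_over_65]. ⇒ new: age_over_65.
[5] r11 [IF age_over_65 THEN rapid_test_pos]. ⇒ new: rapid_test_pos.
Derived: age_over_65 (round 4), chest_pain (round 1), o2_sat_low (round 1). cond_1 never appears in any round.

cond_1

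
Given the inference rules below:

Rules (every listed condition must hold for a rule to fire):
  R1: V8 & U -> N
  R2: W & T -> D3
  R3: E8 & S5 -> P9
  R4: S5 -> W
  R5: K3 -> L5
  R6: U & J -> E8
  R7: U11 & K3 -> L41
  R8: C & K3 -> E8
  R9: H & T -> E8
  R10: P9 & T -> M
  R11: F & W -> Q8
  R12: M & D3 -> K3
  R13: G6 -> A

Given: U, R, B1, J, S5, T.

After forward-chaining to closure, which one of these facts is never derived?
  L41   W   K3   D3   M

Round 1: R4 [S5 -> W]; R6 [U & J -> E8]. New: W, E8.
Round 2: R2 [W & T -> D3]; R3 [E8 & S5 -> P9]. New: D3, P9.
Round 3: R10 [P9 & T -> M]. New: M.
Round 4: R12 [M & D3 -> K3]. New: K3.
Round 5: R5 [K3 -> L5]. New: L5.
Derived: W (round 1), D3 (round 2), M (round 3), K3 (round 4). L41 never appears in any round.

L41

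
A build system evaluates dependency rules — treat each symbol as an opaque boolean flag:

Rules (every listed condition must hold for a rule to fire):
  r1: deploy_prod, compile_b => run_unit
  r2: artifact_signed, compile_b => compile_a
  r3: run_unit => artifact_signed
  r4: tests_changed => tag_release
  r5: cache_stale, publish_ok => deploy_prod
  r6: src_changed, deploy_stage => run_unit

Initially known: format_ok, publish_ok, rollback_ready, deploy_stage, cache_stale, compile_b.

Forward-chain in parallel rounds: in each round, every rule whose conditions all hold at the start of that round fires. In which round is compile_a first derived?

Round 1: r5 [cache_stale, publish_ok => deploy_prod]. New: deploy_prod.
Round 2: r1 [deploy_prod, compile_b => run_unit]. New: run_unit.
Round 3: r3 [run_unit => artifact_signed]. New: artifact_signed.
Round 4: r2 [artifact_signed, compile_b => compile_a]. New: compile_a.
compile_a first appears in round 4.

4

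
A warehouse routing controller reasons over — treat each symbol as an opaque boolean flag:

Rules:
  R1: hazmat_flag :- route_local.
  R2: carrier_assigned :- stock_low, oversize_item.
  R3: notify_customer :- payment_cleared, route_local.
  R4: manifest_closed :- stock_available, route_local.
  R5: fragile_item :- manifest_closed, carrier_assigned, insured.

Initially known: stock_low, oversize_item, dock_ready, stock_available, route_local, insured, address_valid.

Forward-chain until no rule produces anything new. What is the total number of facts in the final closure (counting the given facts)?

[1] R1 [hazmat_flag :- route_local.]; R2 [carrier_assigned :- stock_low, oversize_item.]; R4 [manifest_closed :- stock_available, route_local.]. ⇒ new: hazmat_flag, carrier_assigned, manifest_closed.
[2] R5 [fragile_item :- manifest_closed, carrier_assigned, insured.]. ⇒ new: fragile_item.
Closure: {address_valid, carrier_assigned, dock_ready, fragile_item, hazmat_flag, insured, manifest_closed, oversize_item, route_local, stock_available, stock_low} — 11 facts.

11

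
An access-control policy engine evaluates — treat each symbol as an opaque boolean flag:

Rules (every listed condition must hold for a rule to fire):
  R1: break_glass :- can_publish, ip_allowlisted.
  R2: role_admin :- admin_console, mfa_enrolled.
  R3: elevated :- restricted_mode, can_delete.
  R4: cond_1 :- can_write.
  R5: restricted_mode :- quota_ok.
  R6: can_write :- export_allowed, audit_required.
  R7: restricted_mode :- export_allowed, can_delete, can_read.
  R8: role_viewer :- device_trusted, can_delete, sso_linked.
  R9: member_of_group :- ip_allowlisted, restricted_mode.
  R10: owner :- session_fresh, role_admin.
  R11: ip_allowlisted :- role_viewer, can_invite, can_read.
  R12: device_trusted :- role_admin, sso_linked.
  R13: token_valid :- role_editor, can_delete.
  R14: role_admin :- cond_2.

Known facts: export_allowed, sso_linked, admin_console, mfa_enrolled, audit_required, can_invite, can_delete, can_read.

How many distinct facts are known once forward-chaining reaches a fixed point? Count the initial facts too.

17

Round 1 — R2, R6, R7, derive role_admin, can_write, restricted_mode.
Round 2 — R3, R4, R12, derive elevated, cond_1, device_trusted.
Round 3 — R8, derive role_viewer.
Round 4 — R11, derive ip_allowlisted.
Round 5 — R9, derive member_of_group.
Closure: {admin_console, audit_required, can_delete, can_invite, can_read, can_write, cond_1, device_trusted, elevated, export_allowed, ip_allowlisted, member_of_group, mfa_enrolled, restricted_mode, role_admin, role_viewer, sso_linked} — 17 facts.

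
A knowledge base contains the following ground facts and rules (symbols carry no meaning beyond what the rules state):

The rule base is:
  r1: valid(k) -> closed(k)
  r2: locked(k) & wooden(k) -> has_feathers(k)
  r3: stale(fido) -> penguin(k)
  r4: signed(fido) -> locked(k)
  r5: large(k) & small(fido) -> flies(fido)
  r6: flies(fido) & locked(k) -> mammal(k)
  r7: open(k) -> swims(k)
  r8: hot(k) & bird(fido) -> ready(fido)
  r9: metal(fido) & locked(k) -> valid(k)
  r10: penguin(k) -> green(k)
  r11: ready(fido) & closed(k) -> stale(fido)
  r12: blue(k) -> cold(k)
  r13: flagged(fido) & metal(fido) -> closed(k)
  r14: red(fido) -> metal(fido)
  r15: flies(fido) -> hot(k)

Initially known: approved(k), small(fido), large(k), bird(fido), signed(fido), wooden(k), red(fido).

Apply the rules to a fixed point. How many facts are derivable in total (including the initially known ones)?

[1] r4 [signed(fido) -> locked(k)]; r5 [large(k) & small(fido) -> flies(fido)]; r14 [red(fido) -> metal(fido)]. ⇒ new: locked(k), flies(fido), metal(fido).
[2] r2 [locked(k) & wooden(k) -> has_feathers(k)]; r6 [flies(fido) & locked(k) -> mammal(k)]; r9 [metal(fido) & locked(k) -> valid(k)]; r15 [flies(fido) -> hot(k)]. ⇒ new: has_feathers(k), mammal(k), valid(k), hot(k).
[3] r1 [valid(k) -> closed(k)]; r8 [hot(k) & bird(fido) -> ready(fido)]. ⇒ new: closed(k), ready(fido).
[4] r11 [ready(fido) & closed(k) -> stale(fido)]. ⇒ new: stale(fido).
[5] r3 [stale(fido) -> penguin(k)]. ⇒ new: penguin(k).
[6] r10 [penguin(k) -> green(k)]. ⇒ new: green(k).
Closure: {approved(k), bird(fido), closed(k), flies(fido), green(k), has_feathers(k), hot(k), large(k), locked(k), mammal(k), metal(fido), penguin(k), ready(fido), red(fido), signed(fido), small(fido), stale(fido), valid(k), wooden(k)} — 19 facts.

19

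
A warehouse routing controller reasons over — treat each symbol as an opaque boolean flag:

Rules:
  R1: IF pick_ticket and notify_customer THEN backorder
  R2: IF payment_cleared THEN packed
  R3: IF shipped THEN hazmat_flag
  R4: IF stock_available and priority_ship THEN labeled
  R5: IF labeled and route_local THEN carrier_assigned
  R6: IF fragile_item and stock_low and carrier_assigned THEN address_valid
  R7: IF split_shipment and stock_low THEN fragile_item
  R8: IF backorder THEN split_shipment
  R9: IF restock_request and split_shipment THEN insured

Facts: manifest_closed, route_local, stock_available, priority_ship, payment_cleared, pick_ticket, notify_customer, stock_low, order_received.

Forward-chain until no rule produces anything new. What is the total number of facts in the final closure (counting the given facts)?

16

Round 1 fires R1, R2, R4, giving backorder, packed, labeled.
Round 2 fires R5, R8, giving carrier_assigned, split_shipment.
Round 3 fires R7, giving fragile_item.
Round 4 fires R6, giving address_valid.
Closure: {address_valid, backorder, carrier_assigned, fragile_item, labeled, manifest_closed, notify_customer, order_received, packed, payment_cleared, pick_ticket, priority_ship, route_local, split_shipment, stock_available, stock_low} — 16 facts.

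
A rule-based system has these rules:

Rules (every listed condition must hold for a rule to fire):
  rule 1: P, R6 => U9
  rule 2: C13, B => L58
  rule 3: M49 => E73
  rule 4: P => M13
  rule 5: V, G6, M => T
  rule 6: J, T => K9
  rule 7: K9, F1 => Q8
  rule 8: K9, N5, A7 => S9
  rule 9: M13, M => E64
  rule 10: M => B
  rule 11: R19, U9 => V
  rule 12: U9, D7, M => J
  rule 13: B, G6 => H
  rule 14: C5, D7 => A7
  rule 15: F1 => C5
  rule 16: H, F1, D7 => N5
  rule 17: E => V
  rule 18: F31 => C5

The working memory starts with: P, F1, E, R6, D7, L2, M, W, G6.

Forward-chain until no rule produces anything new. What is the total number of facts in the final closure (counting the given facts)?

23

Round 1 fires rule 1, rule 4, rule 10, rule 15, rule 17, giving U9, M13, B, C5, V.
Round 2 fires rule 5, rule 9, rule 12, rule 13, rule 14, giving T, E64, J, H, A7.
Round 3 fires rule 6, rule 16, giving K9, N5.
Round 4 fires rule 7, rule 8, giving Q8, S9.
Closure: {A7, B, C5, D7, E, E64, F1, G6, H, J, K9, L2, M, M13, N5, P, Q8, R6, S9, T, U9, V, W} — 23 facts.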